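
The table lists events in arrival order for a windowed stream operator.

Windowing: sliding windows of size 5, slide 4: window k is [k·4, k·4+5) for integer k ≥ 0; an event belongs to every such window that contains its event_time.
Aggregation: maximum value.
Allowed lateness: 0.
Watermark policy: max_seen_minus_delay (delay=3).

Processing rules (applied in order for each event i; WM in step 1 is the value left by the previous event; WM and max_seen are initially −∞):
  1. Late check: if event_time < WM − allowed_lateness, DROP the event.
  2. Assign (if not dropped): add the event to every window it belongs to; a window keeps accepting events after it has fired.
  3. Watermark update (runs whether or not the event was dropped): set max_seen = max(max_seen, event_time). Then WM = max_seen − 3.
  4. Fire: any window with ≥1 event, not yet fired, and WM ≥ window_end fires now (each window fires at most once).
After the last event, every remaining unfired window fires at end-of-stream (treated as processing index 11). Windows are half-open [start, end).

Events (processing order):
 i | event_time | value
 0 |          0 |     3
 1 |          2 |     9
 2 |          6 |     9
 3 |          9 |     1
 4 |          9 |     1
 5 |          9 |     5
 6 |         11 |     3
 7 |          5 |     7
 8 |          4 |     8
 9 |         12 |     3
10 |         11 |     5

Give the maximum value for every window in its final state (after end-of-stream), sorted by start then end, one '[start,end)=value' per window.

[0,5)=9 [4,9)=9 [8,13)=5 [12,17)=3

i=0 t=0 v=3: → [0,5); WM=-3
i=1 t=2 v=9: → [0,5); WM=-1
i=2 t=6 v=9: → [4,9); WM=3
i=3 t=9 v=1: → [8,13); WM=6; [0,5) fires=9
i=4 t=9 v=1: → [8,13); WM=6
i=5 t=9 v=5: → [8,13); WM=6
i=6 t=11 v=3: → [8,13); WM=8
i=7 t=5 v=7: DROP (t<8-0); WM=8
i=8 t=4 v=8: DROP (t<8-0); WM=8
i=9 t=12 v=3: → [12,17),[8,13); WM=9; [4,9) fires=9
i=10 t=11 v=5: → [8,13); WM=9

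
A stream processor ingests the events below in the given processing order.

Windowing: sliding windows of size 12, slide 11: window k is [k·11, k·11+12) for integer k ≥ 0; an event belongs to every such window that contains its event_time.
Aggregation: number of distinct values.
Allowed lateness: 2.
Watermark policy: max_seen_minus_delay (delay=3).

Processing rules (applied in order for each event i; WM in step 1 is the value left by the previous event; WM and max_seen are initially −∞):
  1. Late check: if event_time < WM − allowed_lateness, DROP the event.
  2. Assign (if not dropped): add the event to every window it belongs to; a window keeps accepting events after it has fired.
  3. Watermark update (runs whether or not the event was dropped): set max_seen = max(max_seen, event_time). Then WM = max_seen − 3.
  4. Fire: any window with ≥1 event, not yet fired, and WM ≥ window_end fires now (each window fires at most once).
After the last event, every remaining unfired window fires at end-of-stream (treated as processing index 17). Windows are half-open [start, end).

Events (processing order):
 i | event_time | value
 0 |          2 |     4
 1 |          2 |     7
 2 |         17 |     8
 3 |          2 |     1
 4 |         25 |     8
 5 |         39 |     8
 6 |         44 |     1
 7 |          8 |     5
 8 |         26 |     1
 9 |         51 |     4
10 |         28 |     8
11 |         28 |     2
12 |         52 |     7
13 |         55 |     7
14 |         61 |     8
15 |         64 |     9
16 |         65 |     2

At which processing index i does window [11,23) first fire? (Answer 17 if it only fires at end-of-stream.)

i=0 t=2 v=4: → [0,12); WM=-1
i=1 t=2 v=7: → [0,12); WM=-1
i=2 t=17 v=8: → [11,23); WM=14; [0,12) fires=2
i=3 t=2 v=1: DROP (t<14-2); WM=14
i=4 t=25 v=8: → [22,34); WM=22
i=5 t=39 v=8: → [33,45); WM=36; [11,23) fires=1 [22,34) fires=1
i=6 t=44 v=1: → [44,56),[33,45); WM=41
i=7 t=8 v=5: DROP (t<41-2); WM=41
i=8 t=26 v=1: DROP (t<41-2); WM=41
i=9 t=51 v=4: → [44,56); WM=48; [33,45) fires=2
i=10 t=28 v=8: DROP (t<48-2); WM=48
i=11 t=28 v=2: DROP (t<48-2); WM=48
i=12 t=52 v=7: → [44,56); WM=49
i=13 t=55 v=7: → [55,67),[44,56); WM=52
i=14 t=61 v=8: → [55,67); WM=58; [44,56) fires=3
i=15 t=64 v=9: → [55,67); WM=61
i=16 t=65 v=2: → [55,67); WM=62

5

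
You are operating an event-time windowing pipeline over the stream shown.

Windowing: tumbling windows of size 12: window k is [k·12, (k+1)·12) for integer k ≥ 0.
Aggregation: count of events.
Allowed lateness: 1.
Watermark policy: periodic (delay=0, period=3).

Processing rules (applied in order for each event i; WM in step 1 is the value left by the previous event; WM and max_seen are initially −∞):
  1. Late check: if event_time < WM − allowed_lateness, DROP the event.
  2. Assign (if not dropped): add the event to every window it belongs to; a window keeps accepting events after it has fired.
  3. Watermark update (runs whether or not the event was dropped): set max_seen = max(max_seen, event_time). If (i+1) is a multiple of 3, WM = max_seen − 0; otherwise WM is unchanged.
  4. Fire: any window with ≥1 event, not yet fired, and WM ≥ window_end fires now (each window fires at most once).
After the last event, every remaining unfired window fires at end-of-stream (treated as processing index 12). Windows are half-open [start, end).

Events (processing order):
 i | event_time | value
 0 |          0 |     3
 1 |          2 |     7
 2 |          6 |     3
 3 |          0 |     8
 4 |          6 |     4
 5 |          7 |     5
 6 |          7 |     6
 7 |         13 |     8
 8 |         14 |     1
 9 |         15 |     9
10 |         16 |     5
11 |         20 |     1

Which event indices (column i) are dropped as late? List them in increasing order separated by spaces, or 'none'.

i=0 t=0 v=3: → [0,12); WM=−∞
i=1 t=2 v=7: → [0,12); WM=−∞
i=2 t=6 v=3: → [0,12); WM=6
i=3 t=0 v=8: DROP (t<6-1); WM=6
i=4 t=6 v=4: → [0,12); WM=6
i=5 t=7 v=5: → [0,12); WM=7
i=6 t=7 v=6: → [0,12); WM=7
i=7 t=13 v=8: → [12,24); WM=7
i=8 t=14 v=1: → [12,24); WM=14; [0,12) fires=6
i=9 t=15 v=9: → [12,24); WM=14
i=10 t=16 v=5: → [12,24); WM=14
i=11 t=20 v=1: → [12,24); WM=20

3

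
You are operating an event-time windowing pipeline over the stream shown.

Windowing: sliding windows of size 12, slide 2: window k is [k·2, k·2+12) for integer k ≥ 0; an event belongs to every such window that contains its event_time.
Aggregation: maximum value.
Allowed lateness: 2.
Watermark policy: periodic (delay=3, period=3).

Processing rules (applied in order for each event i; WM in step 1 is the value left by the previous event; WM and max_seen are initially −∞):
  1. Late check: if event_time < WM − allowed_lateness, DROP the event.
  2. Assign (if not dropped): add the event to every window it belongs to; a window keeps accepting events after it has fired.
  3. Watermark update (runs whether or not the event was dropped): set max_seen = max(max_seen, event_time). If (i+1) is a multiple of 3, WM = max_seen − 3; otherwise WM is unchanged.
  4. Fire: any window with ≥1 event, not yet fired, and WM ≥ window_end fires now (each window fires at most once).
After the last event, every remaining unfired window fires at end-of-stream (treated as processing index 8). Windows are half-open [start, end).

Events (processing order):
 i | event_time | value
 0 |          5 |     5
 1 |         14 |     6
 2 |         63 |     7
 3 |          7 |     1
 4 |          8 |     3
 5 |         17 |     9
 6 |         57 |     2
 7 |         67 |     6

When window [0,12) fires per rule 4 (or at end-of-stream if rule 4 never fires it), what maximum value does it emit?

i=0 t=5 v=5: → [4,16),[2,14),[0,12); WM=−∞
i=1 t=14 v=6: → [14,26),[12,24),[10,22),[8,20),[6,18),[4,16); WM=−∞
i=2 t=63 v=7: → [62,74),[60,72),[58,70),[56,68),[54,66),[52,64); WM=60; [0,12) fires=5 [2,14) fires=5 [4,16) fires=6 [6,18) fires=6 [8,20) fires=6 [10,22) fires=6 [12,24) fires=6 [14,26) fires=6
i=3 t=7 v=1: DROP (t<60-2); WM=60
i=4 t=8 v=3: DROP (t<60-2); WM=60
i=5 t=17 v=9: DROP (t<60-2); WM=60
i=6 t=57 v=2: DROP (t<60-2); WM=60
i=7 t=67 v=6: → [66,78),[64,76),[62,74),[60,72),[58,70),[56,68); WM=60

5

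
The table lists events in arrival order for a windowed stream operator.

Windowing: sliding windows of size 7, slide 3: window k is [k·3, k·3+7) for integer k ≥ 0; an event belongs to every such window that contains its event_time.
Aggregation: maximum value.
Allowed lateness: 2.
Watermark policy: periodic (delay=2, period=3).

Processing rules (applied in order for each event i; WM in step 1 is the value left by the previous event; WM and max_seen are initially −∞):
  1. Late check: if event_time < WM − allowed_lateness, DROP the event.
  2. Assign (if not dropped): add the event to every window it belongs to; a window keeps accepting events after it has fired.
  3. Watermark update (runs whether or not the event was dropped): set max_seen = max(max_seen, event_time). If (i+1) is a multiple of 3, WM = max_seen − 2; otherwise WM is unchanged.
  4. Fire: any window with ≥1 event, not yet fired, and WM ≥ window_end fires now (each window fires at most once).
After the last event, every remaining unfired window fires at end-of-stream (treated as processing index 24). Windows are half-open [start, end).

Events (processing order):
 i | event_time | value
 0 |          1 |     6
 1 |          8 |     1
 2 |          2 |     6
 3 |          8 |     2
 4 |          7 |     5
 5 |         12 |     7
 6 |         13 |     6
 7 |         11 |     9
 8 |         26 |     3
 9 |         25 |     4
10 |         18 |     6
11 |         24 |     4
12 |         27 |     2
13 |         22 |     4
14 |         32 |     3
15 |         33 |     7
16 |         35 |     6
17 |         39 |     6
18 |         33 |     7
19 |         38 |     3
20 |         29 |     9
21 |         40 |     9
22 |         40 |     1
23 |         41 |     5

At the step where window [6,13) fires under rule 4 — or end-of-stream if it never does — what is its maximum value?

i=0 t=1 v=6: → [0,7); WM=−∞
i=1 t=8 v=1: → [6,13),[3,10); WM=−∞
i=2 t=2 v=6: → [0,7); WM=6
i=3 t=8 v=2: → [6,13),[3,10); WM=6
i=4 t=7 v=5: → [6,13),[3,10); WM=6
i=5 t=12 v=7: → [12,19),[9,16),[6,13); WM=10; [0,7) fires=6 [3,10) fires=5
i=6 t=13 v=6: → [12,19),[9,16); WM=10
i=7 t=11 v=9: → [9,16),[6,13); WM=10
i=8 t=26 v=3: → [24,31),[21,28); WM=24; [6,13) fires=9 [9,16) fires=9 [12,19) fires=7
i=9 t=25 v=4: → [24,31),[21,28); WM=24
i=10 t=18 v=6: DROP (t<24-2); WM=24
i=11 t=24 v=4: → [24,31),[21,28),[18,25); WM=24
i=12 t=27 v=2: → [27,34),[24,31),[21,28); WM=24
i=13 t=22 v=4: → [21,28),[18,25); WM=24
i=14 t=32 v=3: → [30,37),[27,34); WM=30; [18,25) fires=4 [21,28) fires=4
i=15 t=33 v=7: → [33,40),[30,37),[27,34); WM=30
i=16 t=35 v=6: → [33,40),[30,37); WM=30
i=17 t=39 v=6: → [39,46),[36,43),[33,40); WM=37; [24,31) fires=4 [27,34) fires=7 [30,37) fires=7
i=18 t=33 v=7: DROP (t<37-2); WM=37
i=19 t=38 v=3: → [36,43),[33,40); WM=37
i=20 t=29 v=9: DROP (t<37-2); WM=37
i=21 t=40 v=9: → [39,46),[36,43); WM=37
i=22 t=40 v=1: → [39,46),[36,43); WM=37
i=23 t=41 v=5: → [39,46),[36,43); WM=39

9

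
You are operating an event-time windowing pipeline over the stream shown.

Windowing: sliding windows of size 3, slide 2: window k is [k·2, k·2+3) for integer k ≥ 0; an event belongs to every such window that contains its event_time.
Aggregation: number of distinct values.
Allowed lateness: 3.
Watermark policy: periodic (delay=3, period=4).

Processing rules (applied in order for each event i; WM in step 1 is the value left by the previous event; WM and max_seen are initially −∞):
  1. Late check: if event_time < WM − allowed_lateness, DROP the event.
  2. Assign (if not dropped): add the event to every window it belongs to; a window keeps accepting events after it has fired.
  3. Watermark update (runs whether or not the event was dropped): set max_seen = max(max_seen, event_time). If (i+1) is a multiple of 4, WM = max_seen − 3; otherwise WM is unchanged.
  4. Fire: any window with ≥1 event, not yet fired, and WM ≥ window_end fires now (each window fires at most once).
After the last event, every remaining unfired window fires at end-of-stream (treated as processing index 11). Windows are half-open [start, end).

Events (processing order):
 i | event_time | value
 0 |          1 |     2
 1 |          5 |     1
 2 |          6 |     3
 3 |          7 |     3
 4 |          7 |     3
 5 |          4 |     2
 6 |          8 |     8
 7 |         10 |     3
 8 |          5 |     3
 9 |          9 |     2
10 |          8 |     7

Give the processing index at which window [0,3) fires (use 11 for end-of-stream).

i=0 t=1 v=2: → [0,3); WM=−∞
i=1 t=5 v=1: → [4,7); WM=−∞
i=2 t=6 v=3: → [6,9),[4,7); WM=−∞
i=3 t=7 v=3: → [6,9); WM=4; [0,3) fires=1
i=4 t=7 v=3: → [6,9); WM=4
i=5 t=4 v=2: → [4,7),[2,5); WM=4
i=6 t=8 v=8: → [8,11),[6,9); WM=4
i=7 t=10 v=3: → [10,13),[8,11); WM=7; [2,5) fires=1 [4,7) fires=3
i=8 t=5 v=3: → [4,7); WM=7
i=9 t=9 v=2: → [8,11); WM=7
i=10 t=8 v=7: → [8,11),[6,9); WM=7

3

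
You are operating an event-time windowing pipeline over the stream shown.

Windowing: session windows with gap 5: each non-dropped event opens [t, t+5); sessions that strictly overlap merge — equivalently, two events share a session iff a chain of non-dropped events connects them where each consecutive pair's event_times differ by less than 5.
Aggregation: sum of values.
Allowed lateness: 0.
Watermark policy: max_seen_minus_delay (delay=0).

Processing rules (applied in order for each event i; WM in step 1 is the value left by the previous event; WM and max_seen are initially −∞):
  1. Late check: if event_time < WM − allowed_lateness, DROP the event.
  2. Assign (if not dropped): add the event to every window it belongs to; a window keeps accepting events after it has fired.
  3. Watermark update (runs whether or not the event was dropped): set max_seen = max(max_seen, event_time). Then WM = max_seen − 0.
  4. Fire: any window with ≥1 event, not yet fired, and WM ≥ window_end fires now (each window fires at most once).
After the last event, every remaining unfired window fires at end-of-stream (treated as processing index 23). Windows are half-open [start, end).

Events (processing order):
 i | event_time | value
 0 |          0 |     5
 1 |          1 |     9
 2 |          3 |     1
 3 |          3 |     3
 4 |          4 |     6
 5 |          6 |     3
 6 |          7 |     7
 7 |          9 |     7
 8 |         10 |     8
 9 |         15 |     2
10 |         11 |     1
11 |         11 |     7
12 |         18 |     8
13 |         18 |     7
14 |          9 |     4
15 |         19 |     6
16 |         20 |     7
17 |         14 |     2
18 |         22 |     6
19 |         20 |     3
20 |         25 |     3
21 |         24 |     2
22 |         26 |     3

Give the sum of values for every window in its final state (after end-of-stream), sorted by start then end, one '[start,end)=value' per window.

[0,15)=49 [15,31)=42

i=0 t=0 v=5: → [0,5); WM=0
i=1 t=1 v=9: → [0,6); WM=1
i=2 t=3 v=1: → [0,8); WM=3
i=3 t=3 v=3: → [0,8); WM=3
i=4 t=4 v=6: → [0,9); WM=4
i=5 t=6 v=3: → [0,11); WM=6
i=6 t=7 v=7: → [0,12); WM=7
i=7 t=9 v=7: → [0,14); WM=9
i=8 t=10 v=8: → [0,15); WM=10
i=9 t=15 v=2: → [15,20); WM=15
i=10 t=11 v=1: DROP (t<15-0); WM=15
i=11 t=11 v=7: DROP (t<15-0); WM=15
i=12 t=18 v=8: → [15,23); WM=18
i=13 t=18 v=7: → [15,23); WM=18
i=14 t=9 v=4: DROP (t<18-0); WM=18
i=15 t=19 v=6: → [15,24); WM=19
i=16 t=20 v=7: → [15,25); WM=20
i=17 t=14 v=2: DROP (t<20-0); WM=20
i=18 t=22 v=6: → [15,27); WM=22
i=19 t=20 v=3: DROP (t<22-0); WM=22
i=20 t=25 v=3: → [15,30); WM=25
i=21 t=24 v=2: DROP (t<25-0); WM=25
i=22 t=26 v=3: → [15,31); WM=26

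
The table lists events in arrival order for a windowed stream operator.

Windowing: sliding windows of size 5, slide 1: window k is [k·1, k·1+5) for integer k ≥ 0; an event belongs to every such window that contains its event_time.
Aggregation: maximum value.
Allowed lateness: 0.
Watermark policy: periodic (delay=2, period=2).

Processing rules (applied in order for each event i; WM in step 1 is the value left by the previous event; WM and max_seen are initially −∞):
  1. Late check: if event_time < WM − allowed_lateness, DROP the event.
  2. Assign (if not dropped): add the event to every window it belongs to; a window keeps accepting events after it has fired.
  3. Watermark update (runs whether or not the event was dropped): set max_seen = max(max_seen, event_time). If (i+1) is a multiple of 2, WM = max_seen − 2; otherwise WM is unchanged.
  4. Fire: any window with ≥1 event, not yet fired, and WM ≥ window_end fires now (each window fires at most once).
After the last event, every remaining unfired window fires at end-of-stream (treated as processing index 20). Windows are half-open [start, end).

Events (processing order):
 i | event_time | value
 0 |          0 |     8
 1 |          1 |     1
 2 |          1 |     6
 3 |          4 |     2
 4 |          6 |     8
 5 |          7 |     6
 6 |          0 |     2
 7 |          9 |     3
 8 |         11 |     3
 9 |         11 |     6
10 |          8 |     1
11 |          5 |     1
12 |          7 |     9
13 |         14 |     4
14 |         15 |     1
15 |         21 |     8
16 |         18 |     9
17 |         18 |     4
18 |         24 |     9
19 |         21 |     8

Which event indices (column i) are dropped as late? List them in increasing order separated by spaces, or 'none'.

i=0 t=0 v=8: → [0,5); WM=−∞
i=1 t=1 v=1: → [1,6),[0,5); WM=-1
i=2 t=1 v=6: → [1,6),[0,5); WM=-1
i=3 t=4 v=2: → [4,9),[3,8),[2,7),[1,6),[0,5); WM=2
i=4 t=6 v=8: → [6,11),[5,10),[4,9),[3,8),[2,7); WM=2
i=5 t=7 v=6: → [7,12),[6,11),[5,10),[4,9),[3,8); WM=5; [0,5) fires=8
i=6 t=0 v=2: DROP (t<5-0); WM=5
i=7 t=9 v=3: → [9,14),[8,13),[7,12),[6,11),[5,10); WM=7; [1,6) fires=6 [2,7) fires=8
i=8 t=11 v=3: → [11,16),[10,15),[9,14),[8,13),[7,12); WM=7
i=9 t=11 v=6: → [11,16),[10,15),[9,14),[8,13),[7,12); WM=9; [3,8) fires=8 [4,9) fires=8
i=10 t=8 v=1: DROP (t<9-0); WM=9
i=11 t=5 v=1: DROP (t<9-0); WM=9
i=12 t=7 v=9: DROP (t<9-0); WM=9
i=13 t=14 v=4: → [14,19),[13,18),[12,17),[11,16),[10,15); WM=12; [5,10) fires=8 [6,11) fires=8 [7,12) fires=6
i=14 t=15 v=1: → [15,20),[14,19),[13,18),[12,17),[11,16); WM=12
i=15 t=21 v=8: → [21,26),[20,25),[19,24),[18,23),[17,22); WM=19; [8,13) fires=6 [9,14) fires=6 [10,15) fires=6 [11,16) fires=6 [12,17) fires=4 [13,18) fires=4 [14,19) fires=4
i=16 t=18 v=9: DROP (t<19-0); WM=19
i=17 t=18 v=4: DROP (t<19-0); WM=19
i=18 t=24 v=9: → [24,29),[23,28),[22,27),[21,26),[20,25); WM=19
i=19 t=21 v=8: → [21,26),[20,25),[19,24),[18,23),[17,22); WM=22; [15,20) fires=1 [17,22) fires=8

6 10 11 12 16 17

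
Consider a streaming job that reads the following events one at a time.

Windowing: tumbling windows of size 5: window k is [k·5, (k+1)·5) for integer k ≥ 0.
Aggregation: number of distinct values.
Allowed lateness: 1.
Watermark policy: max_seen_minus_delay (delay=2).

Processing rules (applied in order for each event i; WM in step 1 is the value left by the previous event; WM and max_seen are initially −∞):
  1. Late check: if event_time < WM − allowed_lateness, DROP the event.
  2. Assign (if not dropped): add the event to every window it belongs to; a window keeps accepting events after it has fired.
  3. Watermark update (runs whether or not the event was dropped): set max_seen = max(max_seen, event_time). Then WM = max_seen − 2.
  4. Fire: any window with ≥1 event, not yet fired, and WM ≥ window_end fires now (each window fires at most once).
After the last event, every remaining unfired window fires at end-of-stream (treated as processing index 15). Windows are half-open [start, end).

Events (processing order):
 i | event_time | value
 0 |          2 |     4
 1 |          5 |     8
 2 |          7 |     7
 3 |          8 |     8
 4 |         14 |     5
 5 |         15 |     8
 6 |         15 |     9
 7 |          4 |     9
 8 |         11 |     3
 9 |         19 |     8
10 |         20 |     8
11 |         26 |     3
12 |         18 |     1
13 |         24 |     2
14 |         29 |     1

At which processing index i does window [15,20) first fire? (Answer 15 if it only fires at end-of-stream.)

i=0 t=2 v=4: → [0,5); WM=0
i=1 t=5 v=8: → [5,10); WM=3
i=2 t=7 v=7: → [5,10); WM=5; [0,5) fires=1
i=3 t=8 v=8: → [5,10); WM=6
i=4 t=14 v=5: → [10,15); WM=12; [5,10) fires=2
i=5 t=15 v=8: → [15,20); WM=13
i=6 t=15 v=9: → [15,20); WM=13
i=7 t=4 v=9: DROP (t<13-1); WM=13
i=8 t=11 v=3: DROP (t<13-1); WM=13
i=9 t=19 v=8: → [15,20); WM=17; [10,15) fires=1
i=10 t=20 v=8: → [20,25); WM=18
i=11 t=26 v=3: → [25,30); WM=24; [15,20) fires=2
i=12 t=18 v=1: DROP (t<24-1); WM=24
i=13 t=24 v=2: → [20,25); WM=24
i=14 t=29 v=1: → [25,30); WM=27; [20,25) fires=2

11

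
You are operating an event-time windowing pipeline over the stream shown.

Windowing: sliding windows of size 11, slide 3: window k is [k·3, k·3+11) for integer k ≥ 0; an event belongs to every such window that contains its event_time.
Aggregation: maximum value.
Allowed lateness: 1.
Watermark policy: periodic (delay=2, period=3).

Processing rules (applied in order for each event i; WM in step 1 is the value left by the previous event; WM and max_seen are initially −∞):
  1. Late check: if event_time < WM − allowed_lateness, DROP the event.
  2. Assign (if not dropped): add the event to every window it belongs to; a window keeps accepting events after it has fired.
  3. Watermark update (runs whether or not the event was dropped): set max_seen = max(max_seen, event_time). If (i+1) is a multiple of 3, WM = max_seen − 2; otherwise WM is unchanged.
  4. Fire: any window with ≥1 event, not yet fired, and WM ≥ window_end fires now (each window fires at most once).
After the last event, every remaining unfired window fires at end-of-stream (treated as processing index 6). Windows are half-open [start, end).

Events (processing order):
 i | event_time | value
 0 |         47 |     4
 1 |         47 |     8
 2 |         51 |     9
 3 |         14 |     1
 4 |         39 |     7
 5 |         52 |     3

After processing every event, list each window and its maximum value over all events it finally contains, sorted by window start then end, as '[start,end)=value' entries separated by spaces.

[39,50)=8 [42,53)=9 [45,56)=9 [48,59)=9 [51,62)=9

i=0 t=47 v=4: → [45,56),[42,53),[39,50); WM=−∞
i=1 t=47 v=8: → [45,56),[42,53),[39,50); WM=−∞
i=2 t=51 v=9: → [51,62),[48,59),[45,56),[42,53); WM=49
i=3 t=14 v=1: DROP (t<49-1); WM=49
i=4 t=39 v=7: DROP (t<49-1); WM=49
i=5 t=52 v=3: → [51,62),[48,59),[45,56),[42,53); WM=50; [39,50) fires=8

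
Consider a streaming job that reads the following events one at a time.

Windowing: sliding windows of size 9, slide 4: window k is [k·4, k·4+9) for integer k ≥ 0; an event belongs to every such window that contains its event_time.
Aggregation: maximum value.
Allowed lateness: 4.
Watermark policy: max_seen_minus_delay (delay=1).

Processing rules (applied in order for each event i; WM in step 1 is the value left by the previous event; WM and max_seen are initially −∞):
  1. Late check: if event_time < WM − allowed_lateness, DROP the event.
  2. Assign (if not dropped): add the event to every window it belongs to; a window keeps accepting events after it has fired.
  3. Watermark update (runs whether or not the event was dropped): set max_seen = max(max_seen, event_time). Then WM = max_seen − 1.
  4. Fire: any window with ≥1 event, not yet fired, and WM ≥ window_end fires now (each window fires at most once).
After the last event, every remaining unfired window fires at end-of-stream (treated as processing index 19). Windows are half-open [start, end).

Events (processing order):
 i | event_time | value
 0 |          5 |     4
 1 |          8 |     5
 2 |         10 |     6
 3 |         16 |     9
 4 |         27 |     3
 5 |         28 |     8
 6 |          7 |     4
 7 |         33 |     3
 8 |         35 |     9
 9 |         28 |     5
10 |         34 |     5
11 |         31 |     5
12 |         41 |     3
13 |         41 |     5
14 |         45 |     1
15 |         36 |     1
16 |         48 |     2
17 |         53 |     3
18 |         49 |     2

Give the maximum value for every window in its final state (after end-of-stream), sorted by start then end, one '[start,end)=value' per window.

[0,9)=5 [4,13)=6 [8,17)=9 [12,21)=9 [16,25)=9 [20,29)=8 [24,33)=8 [28,37)=9 [32,41)=9 [36,45)=5 [40,49)=5 [44,53)=2 [48,57)=3 [52,61)=3

i=0 t=5 v=4: → [4,13),[0,9); WM=4
i=1 t=8 v=5: → [8,17),[4,13),[0,9); WM=7
i=2 t=10 v=6: → [8,17),[4,13); WM=9; [0,9) fires=5
i=3 t=16 v=9: → [16,25),[12,21),[8,17); WM=15; [4,13) fires=6
i=4 t=27 v=3: → [24,33),[20,29); WM=26; [8,17) fires=9 [12,21) fires=9 [16,25) fires=9
i=5 t=28 v=8: → [28,37),[24,33),[20,29); WM=27
i=6 t=7 v=4: DROP (t<27-4); WM=27
i=7 t=33 v=3: → [32,41),[28,37); WM=32; [20,29) fires=8
i=8 t=35 v=9: → [32,41),[28,37); WM=34; [24,33) fires=8
i=9 t=28 v=5: DROP (t<34-4); WM=34
i=10 t=34 v=5: → [32,41),[28,37); WM=34
i=11 t=31 v=5: → [28,37),[24,33); WM=34
i=12 t=41 v=3: → [40,49),[36,45); WM=40; [28,37) fires=9
i=13 t=41 v=5: → [40,49),[36,45); WM=40
i=14 t=45 v=1: → [44,53),[40,49); WM=44; [32,41) fires=9
i=15 t=36 v=1: DROP (t<44-4); WM=44
i=16 t=48 v=2: → [48,57),[44,53),[40,49); WM=47; [36,45) fires=5
i=17 t=53 v=3: → [52,61),[48,57); WM=52; [40,49) fires=5
i=18 t=49 v=2: → [48,57),[44,53); WM=52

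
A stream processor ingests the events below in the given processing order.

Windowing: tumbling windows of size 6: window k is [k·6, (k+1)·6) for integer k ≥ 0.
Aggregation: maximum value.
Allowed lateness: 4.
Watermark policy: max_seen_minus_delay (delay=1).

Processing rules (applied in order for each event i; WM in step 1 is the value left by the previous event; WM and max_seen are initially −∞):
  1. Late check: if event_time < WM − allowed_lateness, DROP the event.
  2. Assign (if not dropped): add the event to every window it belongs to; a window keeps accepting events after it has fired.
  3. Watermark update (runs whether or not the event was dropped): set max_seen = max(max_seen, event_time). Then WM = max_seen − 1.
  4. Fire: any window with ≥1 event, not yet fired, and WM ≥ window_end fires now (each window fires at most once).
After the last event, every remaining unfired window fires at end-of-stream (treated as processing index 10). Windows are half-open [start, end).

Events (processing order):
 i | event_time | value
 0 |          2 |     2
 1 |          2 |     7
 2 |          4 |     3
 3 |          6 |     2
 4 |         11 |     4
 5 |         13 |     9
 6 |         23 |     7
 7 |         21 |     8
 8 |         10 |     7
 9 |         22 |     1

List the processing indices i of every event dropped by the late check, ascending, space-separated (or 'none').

8

i=0 t=2 v=2: → [0,6); WM=1
i=1 t=2 v=7: → [0,6); WM=1
i=2 t=4 v=3: → [0,6); WM=3
i=3 t=6 v=2: → [6,12); WM=5
i=4 t=11 v=4: → [6,12); WM=10; [0,6) fires=7
i=5 t=13 v=9: → [12,18); WM=12; [6,12) fires=4
i=6 t=23 v=7: → [18,24); WM=22; [12,18) fires=9
i=7 t=21 v=8: → [18,24); WM=22
i=8 t=10 v=7: DROP (t<22-4); WM=22
i=9 t=22 v=1: → [18,24); WM=22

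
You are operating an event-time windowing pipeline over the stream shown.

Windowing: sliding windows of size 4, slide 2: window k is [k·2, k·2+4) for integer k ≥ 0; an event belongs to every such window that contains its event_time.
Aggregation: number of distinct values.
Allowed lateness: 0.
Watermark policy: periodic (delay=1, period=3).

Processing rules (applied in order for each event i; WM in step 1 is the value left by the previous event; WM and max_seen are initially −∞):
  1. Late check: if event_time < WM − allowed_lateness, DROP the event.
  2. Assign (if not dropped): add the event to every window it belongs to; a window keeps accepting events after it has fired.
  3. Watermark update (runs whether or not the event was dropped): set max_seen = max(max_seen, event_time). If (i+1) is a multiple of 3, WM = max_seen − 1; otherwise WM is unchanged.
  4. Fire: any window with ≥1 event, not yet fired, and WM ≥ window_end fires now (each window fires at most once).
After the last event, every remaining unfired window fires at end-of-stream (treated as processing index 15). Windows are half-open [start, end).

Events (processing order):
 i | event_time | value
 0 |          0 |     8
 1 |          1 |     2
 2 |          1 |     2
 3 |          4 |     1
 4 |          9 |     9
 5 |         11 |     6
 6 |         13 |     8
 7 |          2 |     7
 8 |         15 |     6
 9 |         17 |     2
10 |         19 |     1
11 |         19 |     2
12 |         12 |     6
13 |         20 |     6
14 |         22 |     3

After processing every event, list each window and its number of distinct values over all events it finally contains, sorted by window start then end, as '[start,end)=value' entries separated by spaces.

i=0 t=0 v=8: → [0,4); WM=−∞
i=1 t=1 v=2: → [0,4); WM=−∞
i=2 t=1 v=2: → [0,4); WM=0
i=3 t=4 v=1: → [4,8),[2,6); WM=0
i=4 t=9 v=9: → [8,12),[6,10); WM=0
i=5 t=11 v=6: → [10,14),[8,12); WM=10; [0,4) fires=2 [2,6) fires=1 [4,8) fires=1 [6,10) fires=1
i=6 t=13 v=8: → [12,16),[10,14); WM=10
i=7 t=2 v=7: DROP (t<10-0); WM=10
i=8 t=15 v=6: → [14,18),[12,16); WM=14; [8,12) fires=2 [10,14) fires=2
i=9 t=17 v=2: → [16,20),[14,18); WM=14
i=10 t=19 v=1: → [18,22),[16,20); WM=14
i=11 t=19 v=2: → [18,22),[16,20); WM=18; [12,16) fires=2 [14,18) fires=2
i=12 t=12 v=6: DROP (t<18-0); WM=18
i=13 t=20 v=6: → [20,24),[18,22); WM=18
i=14 t=22 v=3: → [22,26),[20,24); WM=21; [16,20) fires=2

[0,4)=2 [2,6)=1 [4,8)=1 [6,10)=1 [8,12)=2 [10,14)=2 [12,16)=2 [14,18)=2 [16,20)=2 [18,22)=3 [20,24)=2 [22,26)=1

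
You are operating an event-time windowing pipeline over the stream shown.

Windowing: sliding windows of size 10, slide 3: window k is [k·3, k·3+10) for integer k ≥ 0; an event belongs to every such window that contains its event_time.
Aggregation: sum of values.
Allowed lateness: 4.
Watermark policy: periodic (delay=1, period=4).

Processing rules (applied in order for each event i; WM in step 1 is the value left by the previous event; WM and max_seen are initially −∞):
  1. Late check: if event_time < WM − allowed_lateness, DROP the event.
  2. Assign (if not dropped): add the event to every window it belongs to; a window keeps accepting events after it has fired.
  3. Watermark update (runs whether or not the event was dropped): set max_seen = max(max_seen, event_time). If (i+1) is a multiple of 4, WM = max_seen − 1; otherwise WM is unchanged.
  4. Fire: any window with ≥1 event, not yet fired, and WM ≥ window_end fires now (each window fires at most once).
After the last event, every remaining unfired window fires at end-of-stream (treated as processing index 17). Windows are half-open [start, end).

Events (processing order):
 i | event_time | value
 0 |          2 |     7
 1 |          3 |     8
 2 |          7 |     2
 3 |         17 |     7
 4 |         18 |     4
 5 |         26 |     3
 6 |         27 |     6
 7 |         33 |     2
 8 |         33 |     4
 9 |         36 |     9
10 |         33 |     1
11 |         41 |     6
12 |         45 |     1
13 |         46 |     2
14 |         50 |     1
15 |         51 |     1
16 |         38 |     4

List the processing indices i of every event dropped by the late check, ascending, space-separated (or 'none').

i=0 t=2 v=7: → [0,10); WM=−∞
i=1 t=3 v=8: → [3,13),[0,10); WM=−∞
i=2 t=7 v=2: → [6,16),[3,13),[0,10); WM=−∞
i=3 t=17 v=7: → [15,25),[12,22),[9,19); WM=16; [0,10) fires=17 [3,13) fires=10 [6,16) fires=2
i=4 t=18 v=4: → [18,28),[15,25),[12,22),[9,19); WM=16
i=5 t=26 v=3: → [24,34),[21,31),[18,28); WM=16
i=6 t=27 v=6: → [27,37),[24,34),[21,31),[18,28); WM=16
i=7 t=33 v=2: → [33,43),[30,40),[27,37),[24,34); WM=32; [9,19) fires=11 [12,22) fires=11 [15,25) fires=11 [18,28) fires=13 [21,31) fires=9
i=8 t=33 v=4: → [33,43),[30,40),[27,37),[24,34); WM=32
i=9 t=36 v=9: → [36,46),[33,43),[30,40),[27,37); WM=32
i=10 t=33 v=1: → [33,43),[30,40),[27,37),[24,34); WM=32
i=11 t=41 v=6: → [39,49),[36,46),[33,43); WM=40; [24,34) fires=16 [27,37) fires=22 [30,40) fires=16
i=12 t=45 v=1: → [45,55),[42,52),[39,49),[36,46); WM=40
i=13 t=46 v=2: → [45,55),[42,52),[39,49); WM=40
i=14 t=50 v=1: → [48,58),[45,55),[42,52); WM=40
i=15 t=51 v=1: → [51,61),[48,58),[45,55),[42,52); WM=50; [33,43) fires=22 [36,46) fires=16 [39,49) fires=9
i=16 t=38 v=4: DROP (t<50-4); WM=50

16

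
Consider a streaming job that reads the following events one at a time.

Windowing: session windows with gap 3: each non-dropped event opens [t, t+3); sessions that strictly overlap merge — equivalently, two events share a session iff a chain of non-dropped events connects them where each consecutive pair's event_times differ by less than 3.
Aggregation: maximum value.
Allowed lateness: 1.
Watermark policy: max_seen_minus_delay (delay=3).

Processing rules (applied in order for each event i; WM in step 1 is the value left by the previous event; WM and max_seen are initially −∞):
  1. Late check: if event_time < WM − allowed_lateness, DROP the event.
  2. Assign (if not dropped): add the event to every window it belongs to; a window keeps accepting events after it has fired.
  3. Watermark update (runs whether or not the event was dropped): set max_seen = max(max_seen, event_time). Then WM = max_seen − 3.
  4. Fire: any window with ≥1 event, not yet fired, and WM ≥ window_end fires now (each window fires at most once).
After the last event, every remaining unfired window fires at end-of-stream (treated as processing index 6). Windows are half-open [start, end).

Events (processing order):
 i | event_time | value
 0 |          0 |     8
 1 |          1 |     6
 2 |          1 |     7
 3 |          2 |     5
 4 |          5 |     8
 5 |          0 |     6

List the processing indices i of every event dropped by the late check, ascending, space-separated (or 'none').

5

i=0 t=0 v=8: → [0,3); WM=-3
i=1 t=1 v=6: → [0,4); WM=-2
i=2 t=1 v=7: → [0,4); WM=-2
i=3 t=2 v=5: → [0,5); WM=-1
i=4 t=5 v=8: → [5,8); WM=2
i=5 t=0 v=6: DROP (t<2-1); WM=2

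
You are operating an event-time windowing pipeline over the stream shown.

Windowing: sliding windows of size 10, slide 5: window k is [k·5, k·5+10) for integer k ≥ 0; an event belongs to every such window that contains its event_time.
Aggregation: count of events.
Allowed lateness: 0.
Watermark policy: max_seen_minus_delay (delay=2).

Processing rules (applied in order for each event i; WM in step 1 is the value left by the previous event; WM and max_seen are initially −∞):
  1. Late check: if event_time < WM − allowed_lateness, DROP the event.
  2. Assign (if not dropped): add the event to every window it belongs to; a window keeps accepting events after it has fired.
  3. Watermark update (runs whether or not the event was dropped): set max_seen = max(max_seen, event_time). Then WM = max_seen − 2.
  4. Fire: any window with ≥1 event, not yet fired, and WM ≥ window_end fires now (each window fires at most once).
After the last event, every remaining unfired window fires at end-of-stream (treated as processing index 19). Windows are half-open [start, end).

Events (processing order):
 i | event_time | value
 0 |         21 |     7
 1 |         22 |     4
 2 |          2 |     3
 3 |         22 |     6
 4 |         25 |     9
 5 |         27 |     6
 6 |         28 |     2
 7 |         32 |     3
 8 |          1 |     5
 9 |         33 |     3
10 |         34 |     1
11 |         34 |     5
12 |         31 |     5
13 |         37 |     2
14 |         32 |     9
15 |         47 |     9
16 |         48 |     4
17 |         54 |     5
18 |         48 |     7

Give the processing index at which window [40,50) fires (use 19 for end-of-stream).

i=0 t=21 v=7: → [20,30),[15,25); WM=19
i=1 t=22 v=4: → [20,30),[15,25); WM=20
i=2 t=2 v=3: DROP (t<20-0); WM=20
i=3 t=22 v=6: → [20,30),[15,25); WM=20
i=4 t=25 v=9: → [25,35),[20,30); WM=23
i=5 t=27 v=6: → [25,35),[20,30); WM=25; [15,25) fires=3
i=6 t=28 v=2: → [25,35),[20,30); WM=26
i=7 t=32 v=3: → [30,40),[25,35); WM=30; [20,30) fires=6
i=8 t=1 v=5: DROP (t<30-0); WM=30
i=9 t=33 v=3: → [30,40),[25,35); WM=31
i=10 t=34 v=1: → [30,40),[25,35); WM=32
i=11 t=34 v=5: → [30,40),[25,35); WM=32
i=12 t=31 v=5: DROP (t<32-0); WM=32
i=13 t=37 v=2: → [35,45),[30,40); WM=35; [25,35) fires=7
i=14 t=32 v=9: DROP (t<35-0); WM=35
i=15 t=47 v=9: → [45,55),[40,50); WM=45; [30,40) fires=5 [35,45) fires=1
i=16 t=48 v=4: → [45,55),[40,50); WM=46
i=17 t=54 v=5: → [50,60),[45,55); WM=52; [40,50) fires=2
i=18 t=48 v=7: DROP (t<52-0); WM=52

17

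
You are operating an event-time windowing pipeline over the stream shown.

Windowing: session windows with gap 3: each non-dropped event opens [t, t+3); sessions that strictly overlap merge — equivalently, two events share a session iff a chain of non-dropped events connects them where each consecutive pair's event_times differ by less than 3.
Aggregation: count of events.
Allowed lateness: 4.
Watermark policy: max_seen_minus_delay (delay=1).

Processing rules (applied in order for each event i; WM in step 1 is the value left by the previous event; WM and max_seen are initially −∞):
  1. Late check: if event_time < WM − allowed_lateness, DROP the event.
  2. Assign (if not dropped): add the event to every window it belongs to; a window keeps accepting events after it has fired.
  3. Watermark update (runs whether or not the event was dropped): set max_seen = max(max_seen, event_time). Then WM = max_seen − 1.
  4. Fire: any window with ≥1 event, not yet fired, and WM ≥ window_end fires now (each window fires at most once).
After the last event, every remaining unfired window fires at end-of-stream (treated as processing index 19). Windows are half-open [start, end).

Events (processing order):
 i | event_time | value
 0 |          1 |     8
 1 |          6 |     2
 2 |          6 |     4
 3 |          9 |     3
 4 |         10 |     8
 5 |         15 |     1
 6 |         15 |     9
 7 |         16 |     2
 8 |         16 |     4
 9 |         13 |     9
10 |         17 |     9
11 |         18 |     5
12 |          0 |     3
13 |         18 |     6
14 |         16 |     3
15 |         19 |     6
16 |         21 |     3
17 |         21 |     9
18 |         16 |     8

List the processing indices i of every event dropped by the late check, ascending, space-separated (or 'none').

i=0 t=1 v=8: → [1,4); WM=0
i=1 t=6 v=2: → [6,9); WM=5
i=2 t=6 v=4: → [6,9); WM=5
i=3 t=9 v=3: → [9,12); WM=8
i=4 t=10 v=8: → [9,13); WM=9
i=5 t=15 v=1: → [15,18); WM=14
i=6 t=15 v=9: → [15,18); WM=14
i=7 t=16 v=2: → [15,19); WM=15
i=8 t=16 v=4: → [15,19); WM=15
i=9 t=13 v=9: → [13,19); WM=15
i=10 t=17 v=9: → [13,20); WM=16
i=11 t=18 v=5: → [13,21); WM=17
i=12 t=0 v=3: DROP (t<17-4); WM=17
i=13 t=18 v=6: → [13,21); WM=17
i=14 t=16 v=3: → [13,21); WM=17
i=15 t=19 v=6: → [13,22); WM=18
i=16 t=21 v=3: → [13,24); WM=20
i=17 t=21 v=9: → [13,24); WM=20
i=18 t=16 v=8: → [13,24); WM=20

12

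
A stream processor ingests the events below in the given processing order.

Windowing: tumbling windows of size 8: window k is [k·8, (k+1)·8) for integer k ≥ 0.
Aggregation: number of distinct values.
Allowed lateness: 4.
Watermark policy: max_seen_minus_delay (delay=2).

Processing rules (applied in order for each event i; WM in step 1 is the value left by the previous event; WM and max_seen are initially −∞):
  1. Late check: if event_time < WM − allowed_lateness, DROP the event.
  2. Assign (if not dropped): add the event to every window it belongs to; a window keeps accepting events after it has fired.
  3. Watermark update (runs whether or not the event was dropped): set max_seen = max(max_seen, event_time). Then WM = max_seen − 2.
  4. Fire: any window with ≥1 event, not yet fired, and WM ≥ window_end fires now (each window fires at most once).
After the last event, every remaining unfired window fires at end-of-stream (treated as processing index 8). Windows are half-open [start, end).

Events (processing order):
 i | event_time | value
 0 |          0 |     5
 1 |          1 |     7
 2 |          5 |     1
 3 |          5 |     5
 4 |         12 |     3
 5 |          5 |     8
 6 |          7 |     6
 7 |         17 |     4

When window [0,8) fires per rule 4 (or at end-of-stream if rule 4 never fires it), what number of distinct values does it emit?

i=0 t=0 v=5: → [0,8); WM=-2
i=1 t=1 v=7: → [0,8); WM=-1
i=2 t=5 v=1: → [0,8); WM=3
i=3 t=5 v=5: → [0,8); WM=3
i=4 t=12 v=3: → [8,16); WM=10; [0,8) fires=3
i=5 t=5 v=8: DROP (t<10-4); WM=10
i=6 t=7 v=6: → [0,8); WM=10
i=7 t=17 v=4: → [16,24); WM=15

3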